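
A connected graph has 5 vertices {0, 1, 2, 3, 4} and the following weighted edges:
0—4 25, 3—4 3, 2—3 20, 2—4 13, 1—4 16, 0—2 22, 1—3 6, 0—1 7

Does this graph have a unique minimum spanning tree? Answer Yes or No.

Yes

Kruskal's algorithm — process edges by increasing weight (ties by edge label):
3—4 (3): add. Components now {0} {1} {2} {3,4}
1—3 (6): add. Components now {0} {1,3,4} {2}
0—1 (7): add. Components now {0,1,3,4} {2}
2—4 (13): add. Components now {0,1,2,3,4}
Every non-tree edge has weight strictly greater than the heaviest edge on the tree path between its endpoints, so the MST is unique.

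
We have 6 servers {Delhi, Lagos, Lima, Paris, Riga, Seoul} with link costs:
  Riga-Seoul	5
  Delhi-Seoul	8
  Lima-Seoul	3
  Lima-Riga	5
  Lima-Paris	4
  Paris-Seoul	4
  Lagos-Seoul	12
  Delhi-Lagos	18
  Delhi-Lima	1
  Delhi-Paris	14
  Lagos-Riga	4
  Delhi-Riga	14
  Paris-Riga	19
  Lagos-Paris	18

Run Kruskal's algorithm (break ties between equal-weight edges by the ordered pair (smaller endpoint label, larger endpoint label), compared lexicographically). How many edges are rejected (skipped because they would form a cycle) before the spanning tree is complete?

Kruskal: consider edges lightest-first.
Delhi-Lima (1): add — endpoints in different components.
Lima-Seoul (3): add — endpoints in different components.
Lagos-Riga (4): add — endpoints in different components.
Lima-Paris (4): add — endpoints in different components.
Paris-Seoul (4): skip — Seoul and Paris already connected.
Lima-Riga (5): add — endpoints in different components.
Edges rejected before the tree was complete: 1.

1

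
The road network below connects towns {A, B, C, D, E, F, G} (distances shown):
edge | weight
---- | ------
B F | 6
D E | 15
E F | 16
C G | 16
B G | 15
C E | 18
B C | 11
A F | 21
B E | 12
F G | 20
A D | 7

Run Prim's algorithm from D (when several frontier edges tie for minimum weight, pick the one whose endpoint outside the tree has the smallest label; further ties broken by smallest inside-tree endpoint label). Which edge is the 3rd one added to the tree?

Grow the tree from D using Prim:
Step 1: cheapest edge leaving the tree is A D (7); add A.
Step 2: cheapest edge leaving the tree is D E (15); add E.
Step 3: cheapest edge leaving the tree is B E (12); add B.
Step 4: cheapest edge leaving the tree is B F (6); add F.
Step 5: cheapest edge leaving the tree is B C (11); add C.
Step 6: cheapest edge leaving the tree is B G (15); add G.
The 3rd edge added is B E.

B-E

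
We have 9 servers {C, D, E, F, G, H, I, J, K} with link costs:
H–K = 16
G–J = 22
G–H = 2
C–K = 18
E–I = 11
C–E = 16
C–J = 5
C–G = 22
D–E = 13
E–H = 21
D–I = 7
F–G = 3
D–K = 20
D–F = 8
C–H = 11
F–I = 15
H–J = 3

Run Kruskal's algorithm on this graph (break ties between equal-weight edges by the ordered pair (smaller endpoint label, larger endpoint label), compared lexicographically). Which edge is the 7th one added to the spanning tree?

E-I

Kruskal: consider edges lightest-first.
G–H (2): add — endpoints in different components.
F–G (3): add — endpoints in different components.
H–J (3): add — endpoints in different components.
C–J (5): add — endpoints in different components.
D–I (7): add — endpoints in different components.
D–F (8): add — endpoints in different components.
C–H (11): skip — C and H already connected.
E–I (11): add — endpoints in different components.
D–E (13): skip — D and E already connected.
F–I (15): skip — F and I already connected.
C–E (16): skip — C and E already connected.
H–K (16): add — endpoints in different components.
The 7th edge added is E–I.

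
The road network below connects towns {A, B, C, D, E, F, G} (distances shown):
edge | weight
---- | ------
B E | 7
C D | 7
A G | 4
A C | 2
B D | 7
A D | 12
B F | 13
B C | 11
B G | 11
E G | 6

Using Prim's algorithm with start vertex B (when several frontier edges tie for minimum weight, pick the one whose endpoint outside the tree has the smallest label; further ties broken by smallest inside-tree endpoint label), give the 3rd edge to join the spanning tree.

Prim, starting at B.
Step 1: frontier [B D 7, B E 7, B C 11, B G 11, B F 13] → take B D (7); add D.
Step 2: frontier [B E 7, B C 11, B G 11, B F 13, C D 7, A D 12] → take C D (7); add C.
Step 3: frontier [B E 7, B G 11, B F 13, A C 2, A D 12] → take A C (2); add A.
Step 4: frontier [A G 4, B E 7, B G 11, B F 13] → take A G (4); add G.
Step 5: frontier [B E 7, B F 13, E G 6] → take E G (6); add E.
Step 6: frontier [B F 13] → take B F (13); add F.
The 3rd edge added is A C.

A-C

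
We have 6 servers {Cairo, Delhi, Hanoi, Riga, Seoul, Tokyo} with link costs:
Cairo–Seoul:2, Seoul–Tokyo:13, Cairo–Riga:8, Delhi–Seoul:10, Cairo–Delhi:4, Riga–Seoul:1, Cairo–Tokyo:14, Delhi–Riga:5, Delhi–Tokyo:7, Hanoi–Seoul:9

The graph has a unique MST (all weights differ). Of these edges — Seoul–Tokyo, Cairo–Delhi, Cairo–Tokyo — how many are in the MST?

Kruskal's algorithm — process edges by increasing weight (ties by edge label):
Riga–Seoul (1): add — endpoints in different components.
Cairo–Seoul (2): add — endpoints in different components.
Cairo–Delhi (4): add — endpoints in different components.
Delhi–Riga (5): skip — Delhi and Riga already connected.
Delhi–Tokyo (7): add — endpoints in different components.
Cairo–Riga (8): skip — Riga and Cairo already connected.
Hanoi–Seoul (9): add — endpoints in different components.
MST edge set: {Riga–Seoul, Cairo–Seoul, Cairo–Delhi, Delhi–Tokyo, Hanoi–Seoul}.
Of the listed edges, {Cairo–Delhi} are in the MST → 1.

1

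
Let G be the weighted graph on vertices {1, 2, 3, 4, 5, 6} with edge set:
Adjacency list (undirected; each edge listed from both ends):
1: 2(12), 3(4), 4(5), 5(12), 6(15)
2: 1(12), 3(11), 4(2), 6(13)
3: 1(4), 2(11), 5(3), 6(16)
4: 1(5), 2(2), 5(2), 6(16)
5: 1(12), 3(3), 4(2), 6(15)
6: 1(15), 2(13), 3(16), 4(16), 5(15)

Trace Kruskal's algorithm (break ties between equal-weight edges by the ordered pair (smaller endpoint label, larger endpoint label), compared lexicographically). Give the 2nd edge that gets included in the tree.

Sort edges by weight, then run Kruskal:
2–4 (2): add. Components now {1} {2,4} {3} {5} {6}
4–5 (2): add. Components now {1} {2,4,5} {3} {6}
3–5 (3): add. Components now {1} {2,3,4,5} {6}
1–3 (4): add. Components now {1,2,3,4,5} {6}
1–4 (5): skip — 1 and 4 already connected.
2–3 (11): skip — 2 and 3 already connected.
1–2 (12): skip — 1 and 2 already connected.
1–5 (12): skip — 1 and 5 already connected.
2–6 (13): add. Components now {1,2,3,4,5,6}
The 2nd edge added is 4–5.

4-5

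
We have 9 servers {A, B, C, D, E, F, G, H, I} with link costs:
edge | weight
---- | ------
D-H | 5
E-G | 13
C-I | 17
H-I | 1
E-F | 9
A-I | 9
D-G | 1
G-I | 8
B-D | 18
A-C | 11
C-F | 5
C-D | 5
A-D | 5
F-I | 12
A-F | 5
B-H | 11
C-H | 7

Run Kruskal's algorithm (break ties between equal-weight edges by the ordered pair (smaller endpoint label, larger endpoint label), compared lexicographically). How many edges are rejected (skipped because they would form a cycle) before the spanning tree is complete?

5

Sort edges by weight, then run Kruskal:
D-G (1): add — endpoints in different components.
H-I (1): add — endpoints in different components.
A-D (5): add — endpoints in different components.
A-F (5): add — endpoints in different components.
C-D (5): add — endpoints in different components.
C-F (5): skip — C and F already connected.
D-H (5): add — endpoints in different components.
C-H (7): skip — C and H already connected.
G-I (8): skip — G and I already connected.
A-I (9): skip — A and I already connected.
E-F (9): add — endpoints in different components.
A-C (11): skip — A and C already connected.
B-H (11): add — endpoints in different components.
Edges rejected before the tree was complete: 5.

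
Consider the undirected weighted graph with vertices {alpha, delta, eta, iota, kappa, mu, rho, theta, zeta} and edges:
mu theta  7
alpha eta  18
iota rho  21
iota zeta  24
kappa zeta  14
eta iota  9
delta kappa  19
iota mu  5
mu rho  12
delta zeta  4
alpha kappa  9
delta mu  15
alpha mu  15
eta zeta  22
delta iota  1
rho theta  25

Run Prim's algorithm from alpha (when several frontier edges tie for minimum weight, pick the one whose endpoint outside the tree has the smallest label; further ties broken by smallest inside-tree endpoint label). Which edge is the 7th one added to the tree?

eta-iota

Grow the tree from alpha using Prim:
Step 1: cheapest edge leaving the tree is alpha kappa (9); add kappa.
Step 2: cheapest edge leaving the tree is kappa zeta (14); add zeta.
Step 3: cheapest edge leaving the tree is delta zeta (4); add delta.
Step 4: cheapest edge leaving the tree is delta iota (1); add iota.
Step 5: cheapest edge leaving the tree is iota mu (5); add mu.
Step 6: cheapest edge leaving the tree is mu theta (7); add theta.
Step 7: cheapest edge leaving the tree is eta iota (9); add eta.
Step 8: cheapest edge leaving the tree is mu rho (12); add rho.
The 7th edge added is eta iota.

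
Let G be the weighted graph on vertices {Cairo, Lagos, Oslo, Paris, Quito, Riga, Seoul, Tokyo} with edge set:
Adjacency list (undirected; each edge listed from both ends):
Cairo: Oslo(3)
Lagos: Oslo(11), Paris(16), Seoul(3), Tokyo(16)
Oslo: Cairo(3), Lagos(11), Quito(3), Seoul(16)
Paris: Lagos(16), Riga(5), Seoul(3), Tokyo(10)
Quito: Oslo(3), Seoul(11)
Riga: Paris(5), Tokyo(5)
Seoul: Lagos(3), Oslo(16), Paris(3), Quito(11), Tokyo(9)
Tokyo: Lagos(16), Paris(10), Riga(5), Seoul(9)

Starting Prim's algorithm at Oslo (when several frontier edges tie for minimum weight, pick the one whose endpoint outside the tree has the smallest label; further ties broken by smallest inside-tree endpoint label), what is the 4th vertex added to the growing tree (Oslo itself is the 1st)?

Prim's algorithm from Oslo:
Step 1: cheapest edge leaving the tree is Cairo—Oslo (3); add Cairo.
Step 2: cheapest edge leaving the tree is Oslo—Quito (3); add Quito.
Step 3: cheapest edge leaving the tree is Lagos—Oslo (11); add Lagos.
Step 4: cheapest edge leaving the tree is Lagos—Seoul (3); add Seoul.
Step 5: cheapest edge leaving the tree is Paris—Seoul (3); add Paris.
Step 6: cheapest edge leaving the tree is Paris—Riga (5); add Riga.
Step 7: cheapest edge leaving the tree is Riga—Tokyo (5); add Tokyo.
Vertex order: Oslo, Cairo, Quito, Lagos, Seoul, Paris, Riga, Tokyo. The 4th vertex is Lagos.

Lagos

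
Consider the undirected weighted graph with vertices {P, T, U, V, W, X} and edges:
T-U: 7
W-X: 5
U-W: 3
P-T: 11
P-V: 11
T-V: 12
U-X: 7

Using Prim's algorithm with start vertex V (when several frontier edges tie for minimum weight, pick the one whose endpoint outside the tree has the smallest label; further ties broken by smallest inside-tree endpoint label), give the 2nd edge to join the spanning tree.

P-T

Grow the tree from V using Prim:
Step 1: cheapest edge leaving the tree is P-V (11); add P.
Step 2: cheapest edge leaving the tree is P-T (11); add T.
Step 3: cheapest edge leaving the tree is T-U (7); add U.
Step 4: cheapest edge leaving the tree is U-W (3); add W.
Step 5: cheapest edge leaving the tree is W-X (5); add X.
The 2nd edge added is P-T.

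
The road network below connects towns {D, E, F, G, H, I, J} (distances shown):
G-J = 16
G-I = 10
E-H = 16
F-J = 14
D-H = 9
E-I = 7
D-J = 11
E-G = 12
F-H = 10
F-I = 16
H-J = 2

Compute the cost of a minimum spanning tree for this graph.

Kruskal: consider edges lightest-first.
H-J (2): add — endpoints in different components.
E-I (7): add — endpoints in different components.
D-H (9): add — endpoints in different components.
F-H (10): add — endpoints in different components.
G-I (10): add — endpoints in different components.
D-J (11): skip — D and J already connected.
E-G (12): skip — E and G already connected.
F-J (14): skip — F and J already connected.
E-H (16): add — endpoints in different components.
MST edges: H-J, E-I, D-H, F-H, G-I, E-H; total weight 2+7+9+10+10+16 = 54.

54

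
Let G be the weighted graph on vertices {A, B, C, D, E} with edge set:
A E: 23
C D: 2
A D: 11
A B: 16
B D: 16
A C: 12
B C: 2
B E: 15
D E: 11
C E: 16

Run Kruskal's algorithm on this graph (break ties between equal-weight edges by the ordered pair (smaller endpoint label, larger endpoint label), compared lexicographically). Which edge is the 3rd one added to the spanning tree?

Kruskal: consider edges lightest-first.
B C (2): add. Components now {A} {B,C} {D} {E}
C D (2): add. Components now {A} {B,C,D} {E}
A D (11): add. Components now {A,B,C,D} {E}
D E (11): add. Components now {A,B,C,D,E}
The 3rd edge added is A D.

A-D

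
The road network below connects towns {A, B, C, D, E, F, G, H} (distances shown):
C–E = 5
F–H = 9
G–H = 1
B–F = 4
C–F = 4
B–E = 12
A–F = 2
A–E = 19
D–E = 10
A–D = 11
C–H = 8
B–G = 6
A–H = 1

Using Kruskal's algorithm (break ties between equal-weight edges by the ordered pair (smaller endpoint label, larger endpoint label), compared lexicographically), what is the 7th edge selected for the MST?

D-E

Kruskal: consider edges lightest-first.
A–H (1): add — endpoints in different components.
G–H (1): add — endpoints in different components.
A–F (2): add — endpoints in different components.
B–F (4): add — endpoints in different components.
C–F (4): add — endpoints in different components.
C–E (5): add — endpoints in different components.
B–G (6): skip — B and G already connected.
C–H (8): skip — C and H already connected.
F–H (9): skip — F and H already connected.
D–E (10): add — endpoints in different components.
The 7th edge added is D–E.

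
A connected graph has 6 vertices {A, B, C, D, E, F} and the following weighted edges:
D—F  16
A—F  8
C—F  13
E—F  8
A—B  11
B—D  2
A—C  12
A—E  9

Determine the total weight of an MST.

Kruskal: consider edges lightest-first.
B—D (2): add — endpoints in different components.
A—F (8): add — endpoints in different components.
E—F (8): add — endpoints in different components.
A—E (9): skip — A and E already connected.
A—B (11): add — endpoints in different components.
A—C (12): add — endpoints in different components.
MST edges: B—D, A—F, E—F, A—B, A—C; total weight 2+8+8+11+12 = 41.

41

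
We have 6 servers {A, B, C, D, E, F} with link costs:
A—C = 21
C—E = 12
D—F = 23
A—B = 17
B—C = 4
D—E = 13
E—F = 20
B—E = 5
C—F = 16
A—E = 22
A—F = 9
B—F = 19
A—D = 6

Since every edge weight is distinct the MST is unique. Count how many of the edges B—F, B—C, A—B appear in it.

1

Kruskal's algorithm — process edges by increasing weight (ties by edge label):
B—C (4): add — endpoints in different components.
B—E (5): add — endpoints in different components.
A—D (6): add — endpoints in different components.
A—F (9): add — endpoints in different components.
C—E (12): skip — C and E already connected.
D—E (13): add — endpoints in different components.
MST edge set: {B—C, B—E, A—D, A—F, D—E}.
Of the listed edges, {B—C} are in the MST → 1.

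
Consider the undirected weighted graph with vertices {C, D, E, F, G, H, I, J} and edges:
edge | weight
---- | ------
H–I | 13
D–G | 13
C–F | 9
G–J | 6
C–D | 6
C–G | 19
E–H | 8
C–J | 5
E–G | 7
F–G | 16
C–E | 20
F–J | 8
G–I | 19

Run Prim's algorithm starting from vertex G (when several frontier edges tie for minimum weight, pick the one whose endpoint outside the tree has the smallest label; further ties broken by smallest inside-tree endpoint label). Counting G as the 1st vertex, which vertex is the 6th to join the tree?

F

Prim's algorithm from G:
Step 1: cheapest edge leaving the tree is G–J (6); add J.
Step 2: cheapest edge leaving the tree is C–J (5); add C.
Step 3: cheapest edge leaving the tree is C–D (6); add D.
Step 4: cheapest edge leaving the tree is E–G (7); add E.
Step 5: cheapest edge leaving the tree is F–J (8); add F.
Step 6: cheapest edge leaving the tree is E–H (8); add H.
Step 7: cheapest edge leaving the tree is H–I (13); add I.
Vertex order: G, J, C, D, E, F, H, I. The 6th vertex is F.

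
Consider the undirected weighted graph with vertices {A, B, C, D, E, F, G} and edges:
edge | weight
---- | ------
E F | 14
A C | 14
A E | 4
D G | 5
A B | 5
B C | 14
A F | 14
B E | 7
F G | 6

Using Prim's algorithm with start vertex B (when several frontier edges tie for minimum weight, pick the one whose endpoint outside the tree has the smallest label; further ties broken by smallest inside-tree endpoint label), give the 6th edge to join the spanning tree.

D-G

Grow the tree from B using Prim:
Step 1: frontier [A B 5, B E 7, B C 14] → take A B (5); add A.
Step 2: frontier [A E 4, A C 14, A F 14, B E 7, B C 14] → take A E (4); add E.
Step 3: frontier [A C 14, A F 14, B C 14, E F 14] → take A C (14); add C.
Step 4: frontier [A F 14, E F 14] → take A F (14); add F.
Step 5: frontier [F G 6] → take F G (6); add G.
Step 6: frontier [D G 5] → take D G (5); add D.
The 6th edge added is D G.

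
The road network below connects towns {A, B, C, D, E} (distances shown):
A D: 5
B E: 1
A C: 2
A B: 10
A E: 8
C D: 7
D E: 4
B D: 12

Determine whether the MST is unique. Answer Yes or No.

Sort edges by weight, then run Kruskal:
B E (1): add — endpoints in different components.
A C (2): add — endpoints in different components.
D E (4): add — endpoints in different components.
A D (5): add — endpoints in different components.
Every non-tree edge has weight strictly greater than the heaviest edge on the tree path between its endpoints, so the MST is unique.

Yes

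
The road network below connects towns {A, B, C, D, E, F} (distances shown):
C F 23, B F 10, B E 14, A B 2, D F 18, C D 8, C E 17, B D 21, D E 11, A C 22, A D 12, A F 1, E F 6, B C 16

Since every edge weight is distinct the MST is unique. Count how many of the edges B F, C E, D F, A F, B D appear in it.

Sort edges by weight, then run Kruskal:
A F (1): add. Components now {A,F} {B} {C} {D} {E}
A B (2): add. Components now {A,B,F} {C} {D} {E}
E F (6): add. Components now {A,B,E,F} {C} {D}
C D (8): add. Components now {A,B,E,F} {C,D}
B F (10): skip — B and F already connected.
D E (11): add. Components now {A,B,C,D,E,F}
MST edge set: {A F, A B, E F, C D, D E}.
Of the listed edges, {A F} are in the MST → 1.

1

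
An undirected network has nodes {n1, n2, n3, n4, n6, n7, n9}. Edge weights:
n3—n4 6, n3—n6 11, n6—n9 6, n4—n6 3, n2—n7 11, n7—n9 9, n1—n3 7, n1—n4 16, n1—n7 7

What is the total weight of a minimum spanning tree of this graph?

40

Sort edges by weight, then run Kruskal:
n4—n6 (3): add. Components now {n1} {n9} {n4,n6} {n3} {n2} {n7}
n3—n4 (6): add. Components now {n1} {n9} {n3,n4,n6} {n2} {n7}
n6—n9 (6): add. Components now {n1} {n3,n4,n6,n9} {n2} {n7}
n1—n3 (7): add. Components now {n1,n3,n4,n6,n9} {n2} {n7}
n1—n7 (7): add. Components now {n1,n3,n4,n6,n7,n9} {n2}
n7—n9 (9): skip — n9 and n7 already connected.
n2—n7 (11): add. Components now {n1,n2,n3,n4,n6,n7,n9}
MST edges: n4—n6, n3—n4, n6—n9, n1—n3, n1—n7, n2—n7; total weight 3+6+6+7+7+11 = 40.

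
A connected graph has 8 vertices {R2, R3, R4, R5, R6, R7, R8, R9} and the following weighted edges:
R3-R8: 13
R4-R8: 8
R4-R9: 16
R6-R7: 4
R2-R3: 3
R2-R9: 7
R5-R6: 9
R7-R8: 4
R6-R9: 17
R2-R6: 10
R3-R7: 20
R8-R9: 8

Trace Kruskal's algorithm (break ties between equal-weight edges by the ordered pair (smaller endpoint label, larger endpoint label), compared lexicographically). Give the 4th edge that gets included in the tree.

Kruskal: consider edges lightest-first.
R2-R3 (3): add — endpoints in different components.
R6-R7 (4): add — endpoints in different components.
R7-R8 (4): add — endpoints in different components.
R2-R9 (7): add — endpoints in different components.
R4-R8 (8): add — endpoints in different components.
R8-R9 (8): add — endpoints in different components.
R5-R6 (9): add — endpoints in different components.
The 4th edge added is R2-R9.

R2-R9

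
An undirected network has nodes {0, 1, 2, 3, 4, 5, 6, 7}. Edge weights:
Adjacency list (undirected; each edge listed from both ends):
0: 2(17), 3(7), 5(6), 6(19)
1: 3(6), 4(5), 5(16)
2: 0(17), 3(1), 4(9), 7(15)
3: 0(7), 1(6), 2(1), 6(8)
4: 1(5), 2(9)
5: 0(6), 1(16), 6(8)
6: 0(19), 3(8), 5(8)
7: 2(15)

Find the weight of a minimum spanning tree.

48

Kruskal's algorithm — process edges by increasing weight (ties by edge label):
2–3 (1): add — endpoints in different components.
1–4 (5): add — endpoints in different components.
0–5 (6): add — endpoints in different components.
1–3 (6): add — endpoints in different components.
0–3 (7): add — endpoints in different components.
3–6 (8): add — endpoints in different components.
5–6 (8): skip — 5 and 6 already connected.
2–4 (9): skip — 2 and 4 already connected.
2–7 (15): add — endpoints in different components.
MST edges: 2–3, 1–4, 0–5, 1–3, 0–3, 3–6, 2–7; total weight 1+5+6+6+7+8+15 = 48.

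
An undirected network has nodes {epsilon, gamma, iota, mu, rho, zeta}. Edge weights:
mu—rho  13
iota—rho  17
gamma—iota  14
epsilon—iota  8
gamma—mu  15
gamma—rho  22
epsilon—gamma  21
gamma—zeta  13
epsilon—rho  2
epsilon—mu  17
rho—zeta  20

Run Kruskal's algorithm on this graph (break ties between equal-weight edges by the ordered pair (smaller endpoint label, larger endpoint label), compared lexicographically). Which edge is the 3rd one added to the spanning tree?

Kruskal's algorithm — process edges by increasing weight (ties by edge label):
epsilon—rho (2): add — endpoints in different components.
epsilon—iota (8): add — endpoints in different components.
gamma—zeta (13): add — endpoints in different components.
mu—rho (13): add — endpoints in different components.
gamma—iota (14): add — endpoints in different components.
The 3rd edge added is gamma—zeta.

gamma-zeta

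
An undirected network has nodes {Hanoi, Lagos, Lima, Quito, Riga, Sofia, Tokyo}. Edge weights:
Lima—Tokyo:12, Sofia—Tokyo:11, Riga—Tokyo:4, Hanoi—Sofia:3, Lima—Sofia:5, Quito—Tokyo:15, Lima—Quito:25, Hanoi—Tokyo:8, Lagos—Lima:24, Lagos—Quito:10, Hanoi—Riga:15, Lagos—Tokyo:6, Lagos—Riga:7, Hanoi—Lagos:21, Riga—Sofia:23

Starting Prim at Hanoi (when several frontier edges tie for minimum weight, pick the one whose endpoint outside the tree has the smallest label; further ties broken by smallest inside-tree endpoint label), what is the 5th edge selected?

Prim's algorithm from Hanoi:
Step 1: cheapest edge leaving the tree is Hanoi—Sofia (3); add Sofia.
Step 2: cheapest edge leaving the tree is Lima—Sofia (5); add Lima.
Step 3: cheapest edge leaving the tree is Hanoi—Tokyo (8); add Tokyo.
Step 4: cheapest edge leaving the tree is Riga—Tokyo (4); add Riga.
Step 5: cheapest edge leaving the tree is Lagos—Tokyo (6); add Lagos.
Step 6: cheapest edge leaving the tree is Lagos—Quito (10); add Quito.
The 5th edge added is Lagos—Tokyo.

Lagos-Tokyo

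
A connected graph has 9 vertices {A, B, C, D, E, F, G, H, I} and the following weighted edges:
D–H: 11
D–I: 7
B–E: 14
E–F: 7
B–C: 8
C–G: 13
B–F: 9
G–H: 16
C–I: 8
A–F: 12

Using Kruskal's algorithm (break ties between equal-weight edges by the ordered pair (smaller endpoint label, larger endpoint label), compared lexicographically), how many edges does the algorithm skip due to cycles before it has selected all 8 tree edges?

Kruskal's algorithm — process edges by increasing weight (ties by edge label):
D–I (7): add — endpoints in different components.
E–F (7): add — endpoints in different components.
B–C (8): add — endpoints in different components.
C–I (8): add — endpoints in different components.
B–F (9): add — endpoints in different components.
D–H (11): add — endpoints in different components.
A–F (12): add — endpoints in different components.
C–G (13): add — endpoints in different components.
Edges rejected before the tree was complete: 0.

0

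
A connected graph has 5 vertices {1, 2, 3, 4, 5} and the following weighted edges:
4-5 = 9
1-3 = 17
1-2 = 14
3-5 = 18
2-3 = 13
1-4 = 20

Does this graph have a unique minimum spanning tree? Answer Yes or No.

Sort edges by weight, then run Kruskal:
4-5 (9): add — endpoints in different components.
2-3 (13): add — endpoints in different components.
1-2 (14): add — endpoints in different components.
1-3 (17): skip — 1 and 3 already connected.
3-5 (18): add — endpoints in different components.
Every non-tree edge has weight strictly greater than the heaviest edge on the tree path between its endpoints, so the MST is unique.

Yes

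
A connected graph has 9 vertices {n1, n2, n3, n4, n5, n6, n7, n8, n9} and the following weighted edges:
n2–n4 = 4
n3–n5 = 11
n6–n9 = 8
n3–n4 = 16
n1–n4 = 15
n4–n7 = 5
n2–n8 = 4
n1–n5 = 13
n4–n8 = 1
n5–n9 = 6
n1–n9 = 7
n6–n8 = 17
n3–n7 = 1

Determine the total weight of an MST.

43

Kruskal: consider edges lightest-first.
n3–n7 (1): add — endpoints in different components.
n4–n8 (1): add — endpoints in different components.
n2–n4 (4): add — endpoints in different components.
n2–n8 (4): skip — n8 and n2 already connected.
n4–n7 (5): add — endpoints in different components.
n5–n9 (6): add — endpoints in different components.
n1–n9 (7): add — endpoints in different components.
n6–n9 (8): add — endpoints in different components.
n3–n5 (11): add — endpoints in different components.
MST edges: n3–n7, n4–n8, n2–n4, n4–n7, n5–n9, n1–n9, n6–n9, n3–n5; total weight 1+1+4+5+6+7+8+11 = 43.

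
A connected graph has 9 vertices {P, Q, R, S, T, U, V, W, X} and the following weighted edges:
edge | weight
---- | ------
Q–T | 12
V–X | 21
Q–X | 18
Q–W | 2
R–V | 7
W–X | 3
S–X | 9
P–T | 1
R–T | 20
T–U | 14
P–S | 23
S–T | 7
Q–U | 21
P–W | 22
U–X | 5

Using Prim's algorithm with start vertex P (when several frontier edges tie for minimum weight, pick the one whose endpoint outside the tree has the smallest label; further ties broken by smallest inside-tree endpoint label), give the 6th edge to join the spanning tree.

Prim's algorithm from P:
Step 1: cheapest edge leaving the tree is P–T (1); add T.
Step 2: cheapest edge leaving the tree is S–T (7); add S.
Step 3: cheapest edge leaving the tree is S–X (9); add X.
Step 4: cheapest edge leaving the tree is W–X (3); add W.
Step 5: cheapest edge leaving the tree is Q–W (2); add Q.
Step 6: cheapest edge leaving the tree is U–X (5); add U.
Step 7: cheapest edge leaving the tree is R–T (20); add R.
Step 8: cheapest edge leaving the tree is R–V (7); add V.
The 6th edge added is U–X.

U-X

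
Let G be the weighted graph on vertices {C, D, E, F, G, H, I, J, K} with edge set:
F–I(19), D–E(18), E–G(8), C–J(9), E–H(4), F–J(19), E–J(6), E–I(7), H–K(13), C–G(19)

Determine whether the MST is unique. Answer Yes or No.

Sort edges by weight, then run Kruskal:
E–H (4): add — endpoints in different components.
E–J (6): add — endpoints in different components.
E–I (7): add — endpoints in different components.
E–G (8): add — endpoints in different components.
C–J (9): add — endpoints in different components.
H–K (13): add — endpoints in different components.
D–E (18): add — endpoints in different components.
C–G (19): skip — C and G already connected.
F–I (19): add — endpoints in different components.
Non-tree edge F–J has weight 19, equal to the heaviest edge on its tree cycle — swapping gives another MST of the same weight. Not unique.

No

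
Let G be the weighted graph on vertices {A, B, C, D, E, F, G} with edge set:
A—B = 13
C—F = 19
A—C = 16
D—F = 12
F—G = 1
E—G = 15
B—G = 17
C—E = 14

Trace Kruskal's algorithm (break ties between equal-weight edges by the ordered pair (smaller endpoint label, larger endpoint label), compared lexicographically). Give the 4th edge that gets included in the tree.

C-E

Kruskal: consider edges lightest-first.
F—G (1): add — endpoints in different components.
D—F (12): add — endpoints in different components.
A—B (13): add — endpoints in different components.
C—E (14): add — endpoints in different components.
E—G (15): add — endpoints in different components.
A—C (16): add — endpoints in different components.
The 4th edge added is C—E.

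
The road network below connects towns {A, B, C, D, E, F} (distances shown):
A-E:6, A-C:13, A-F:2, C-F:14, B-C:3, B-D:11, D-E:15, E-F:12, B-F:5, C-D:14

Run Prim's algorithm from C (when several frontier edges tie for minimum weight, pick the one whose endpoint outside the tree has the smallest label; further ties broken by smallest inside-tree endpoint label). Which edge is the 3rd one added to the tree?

A-F

Grow the tree from C using Prim:
Step 1: frontier [B-C 3, A-C 13, C-D 14, C-F 14] → take B-C (3); add B.
Step 2: frontier [B-F 5, B-D 11, A-C 13, C-D 14, C-F 14] → take B-F (5); add F.
Step 3: frontier [B-D 11, A-C 13, C-D 14, A-F 2, E-F 12] → take A-F (2); add A.
Step 4: frontier [A-E 6, B-D 11, C-D 14, E-F 12] → take A-E (6); add E.
Step 5: frontier [B-D 11, C-D 14, D-E 15] → take B-D (11); add D.
The 3rd edge added is A-F.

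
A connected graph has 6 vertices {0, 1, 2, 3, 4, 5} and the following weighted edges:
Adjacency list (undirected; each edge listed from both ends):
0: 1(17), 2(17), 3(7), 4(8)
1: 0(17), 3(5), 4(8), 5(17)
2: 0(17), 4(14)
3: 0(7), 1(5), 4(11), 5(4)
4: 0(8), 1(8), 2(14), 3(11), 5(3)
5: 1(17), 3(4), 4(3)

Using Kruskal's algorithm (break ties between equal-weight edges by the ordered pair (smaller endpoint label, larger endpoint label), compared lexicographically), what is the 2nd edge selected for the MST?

3-5

Kruskal's algorithm — process edges by increasing weight (ties by edge label):
4 5 (3): add. Components now {0} {1} {2} {3} {4,5}
3 5 (4): add. Components now {0} {1} {2} {3,4,5}
1 3 (5): add. Components now {0} {1,3,4,5} {2}
0 3 (7): add. Components now {0,1,3,4,5} {2}
0 4 (8): skip — 0 and 4 already connected.
1 4 (8): skip — 1 and 4 already connected.
3 4 (11): skip — 3 and 4 already connected.
2 4 (14): add. Components now {0,1,2,3,4,5}
The 2nd edge added is 3 5.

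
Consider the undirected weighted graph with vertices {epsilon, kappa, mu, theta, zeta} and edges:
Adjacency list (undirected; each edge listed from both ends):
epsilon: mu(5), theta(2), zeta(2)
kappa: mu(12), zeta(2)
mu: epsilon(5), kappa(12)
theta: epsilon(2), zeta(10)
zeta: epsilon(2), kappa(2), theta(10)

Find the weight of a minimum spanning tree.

11

Kruskal: consider edges lightest-first.
epsilon–theta (2): add — endpoints in different components.
epsilon–zeta (2): add — endpoints in different components.
kappa–zeta (2): add — endpoints in different components.
epsilon–mu (5): add — endpoints in different components.
MST edges: epsilon–theta, epsilon–zeta, kappa–zeta, epsilon–mu; total weight 2+2+2+5 = 11.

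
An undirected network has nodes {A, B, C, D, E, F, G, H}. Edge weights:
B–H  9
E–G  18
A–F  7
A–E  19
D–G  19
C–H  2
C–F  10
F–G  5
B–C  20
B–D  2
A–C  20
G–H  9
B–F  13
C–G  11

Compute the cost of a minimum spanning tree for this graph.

Grow the tree from D using Prim:
Step 1: cheapest edge leaving the tree is B–D (2); add B.
Step 2: cheapest edge leaving the tree is B–H (9); add H.
Step 3: cheapest edge leaving the tree is C–H (2); add C.
Step 4: cheapest edge leaving the tree is G–H (9); add G.
Step 5: cheapest edge leaving the tree is F–G (5); add F.
Step 6: cheapest edge leaving the tree is A–F (7); add A.
Step 7: cheapest edge leaving the tree is E–G (18); add E.
MST edges: B–D, B–H, C–H, G–H, F–G, A–F, E–G; total weight 2+9+2+9+5+7+18 = 52.

52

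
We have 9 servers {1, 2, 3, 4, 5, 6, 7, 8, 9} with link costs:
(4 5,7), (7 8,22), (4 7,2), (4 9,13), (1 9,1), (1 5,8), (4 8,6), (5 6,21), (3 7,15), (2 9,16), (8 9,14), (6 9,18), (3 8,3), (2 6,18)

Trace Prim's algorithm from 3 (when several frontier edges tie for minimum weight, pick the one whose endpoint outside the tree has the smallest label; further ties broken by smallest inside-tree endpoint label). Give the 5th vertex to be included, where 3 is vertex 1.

Prim, starting at 3.
Step 1: frontier [3 8 3, 3 7 15] → take 3 8 (3); add 8.
Step 2: frontier [3 7 15, 4 8 6, 8 9 14, 7 8 22] → take 4 8 (6); add 4.
Step 3: frontier [3 7 15, 4 7 2, 4 5 7, 4 9 13, 8 9 14, 7 8 22] → take 4 7 (2); add 7.
Step 4: frontier [4 5 7, 4 9 13, 8 9 14] → take 4 5 (7); add 5.
Step 5: frontier [4 9 13, 1 5 8, 5 6 21, 8 9 14] → take 1 5 (8); add 1.
Step 6: frontier [1 9 1, 4 9 13, 5 6 21, 8 9 14] → take 1 9 (1); add 9.
Step 7: frontier [5 6 21, 2 9 16, 6 9 18] → take 2 9 (16); add 2.
Step 8: frontier [2 6 18, 5 6 21, 6 9 18] → take 2 6 (18); add 6.
Vertex order: 3, 8, 4, 7, 5, 1, 9, 2, 6. The 5th vertex is 5.

5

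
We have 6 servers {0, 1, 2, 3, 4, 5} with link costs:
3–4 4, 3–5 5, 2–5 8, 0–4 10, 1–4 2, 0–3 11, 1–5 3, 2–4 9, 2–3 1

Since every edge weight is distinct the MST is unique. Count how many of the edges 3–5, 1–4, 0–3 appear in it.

Kruskal: consider edges lightest-first.
2–3 (1): add. Components now {0} {1} {2,3} {4} {5}
1–4 (2): add. Components now {0} {1,4} {2,3} {5}
1–5 (3): add. Components now {0} {1,4,5} {2,3}
3–4 (4): add. Components now {0} {1,2,3,4,5}
3–5 (5): skip — 3 and 5 already connected.
2–5 (8): skip — 2 and 5 already connected.
2–4 (9): skip — 2 and 4 already connected.
0–4 (10): add. Components now {0,1,2,3,4,5}
MST edge set: {2–3, 1–4, 1–5, 3–4, 0–4}.
Of the listed edges, {1–4} are in the MST → 1.

1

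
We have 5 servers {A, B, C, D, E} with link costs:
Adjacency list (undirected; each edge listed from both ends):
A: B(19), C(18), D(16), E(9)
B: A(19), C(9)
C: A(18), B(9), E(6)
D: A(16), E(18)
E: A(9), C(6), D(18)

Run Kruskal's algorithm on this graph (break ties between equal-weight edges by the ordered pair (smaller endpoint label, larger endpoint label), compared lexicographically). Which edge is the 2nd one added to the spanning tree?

A-E

Kruskal's algorithm — process edges by increasing weight (ties by edge label):
C E (6): add. Components now {A} {B} {C,E} {D}
A E (9): add. Components now {A,C,E} {B} {D}
B C (9): add. Components now {A,B,C,E} {D}
A D (16): add. Components now {A,B,C,D,E}
The 2nd edge added is A E.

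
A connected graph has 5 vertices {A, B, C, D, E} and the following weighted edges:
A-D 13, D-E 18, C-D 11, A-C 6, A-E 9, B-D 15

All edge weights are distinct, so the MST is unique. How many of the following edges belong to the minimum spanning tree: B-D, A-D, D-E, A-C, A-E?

3

Kruskal: consider edges lightest-first.
A-C (6): add — endpoints in different components.
A-E (9): add — endpoints in different components.
C-D (11): add — endpoints in different components.
A-D (13): skip — A and D already connected.
B-D (15): add — endpoints in different components.
MST edge set: {A-C, A-E, C-D, B-D}.
Of the listed edges, {B-D, A-C, A-E} are in the MST → 3.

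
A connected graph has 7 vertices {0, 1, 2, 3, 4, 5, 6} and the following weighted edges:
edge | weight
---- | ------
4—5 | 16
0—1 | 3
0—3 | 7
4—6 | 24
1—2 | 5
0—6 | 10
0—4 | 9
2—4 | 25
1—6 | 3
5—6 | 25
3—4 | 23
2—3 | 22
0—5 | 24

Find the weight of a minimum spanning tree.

43

Sort edges by weight, then run Kruskal:
0—1 (3): add — endpoints in different components.
1—6 (3): add — endpoints in different components.
1—2 (5): add — endpoints in different components.
0—3 (7): add — endpoints in different components.
0—4 (9): add — endpoints in different components.
0—6 (10): skip — 0 and 6 already connected.
4—5 (16): add — endpoints in different components.
MST edges: 0—1, 1—6, 1—2, 0—3, 0—4, 4—5; total weight 3+3+5+7+9+16 = 43.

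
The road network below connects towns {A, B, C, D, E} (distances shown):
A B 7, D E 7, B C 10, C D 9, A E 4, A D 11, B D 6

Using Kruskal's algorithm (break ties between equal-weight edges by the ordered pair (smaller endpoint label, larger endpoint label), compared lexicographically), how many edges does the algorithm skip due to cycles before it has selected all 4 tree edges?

Sort edges by weight, then run Kruskal:
A E (4): add. Components now {A,E} {B} {C} {D}
B D (6): add. Components now {A,E} {B,D} {C}
A B (7): add. Components now {A,B,D,E} {C}
D E (7): skip — D and E already connected.
C D (9): add. Components now {A,B,C,D,E}
Edges rejected before the tree was complete: 1.

1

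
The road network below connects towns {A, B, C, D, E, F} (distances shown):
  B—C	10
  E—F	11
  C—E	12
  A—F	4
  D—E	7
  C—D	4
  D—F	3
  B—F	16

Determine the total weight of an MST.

28

Prim, starting at A.
Step 1: cheapest edge leaving the tree is A—F (4); add F.
Step 2: cheapest edge leaving the tree is D—F (3); add D.
Step 3: cheapest edge leaving the tree is C—D (4); add C.
Step 4: cheapest edge leaving the tree is D—E (7); add E.
Step 5: cheapest edge leaving the tree is B—C (10); add B.
MST edges: A—F, D—F, C—D, D—E, B—C; total weight 4+3+4+7+10 = 28.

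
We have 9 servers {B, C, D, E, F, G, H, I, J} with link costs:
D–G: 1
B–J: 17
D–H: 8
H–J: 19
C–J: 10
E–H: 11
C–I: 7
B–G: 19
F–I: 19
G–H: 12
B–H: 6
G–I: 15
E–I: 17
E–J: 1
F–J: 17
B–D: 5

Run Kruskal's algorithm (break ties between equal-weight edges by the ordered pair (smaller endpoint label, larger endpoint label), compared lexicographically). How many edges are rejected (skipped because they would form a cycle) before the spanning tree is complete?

Kruskal's algorithm — process edges by increasing weight (ties by edge label):
D–G (1): add — endpoints in different components.
E–J (1): add — endpoints in different components.
B–D (5): add — endpoints in different components.
B–H (6): add — endpoints in different components.
C–I (7): add — endpoints in different components.
D–H (8): skip — D and H already connected.
C–J (10): add — endpoints in different components.
E–H (11): add — endpoints in different components.
G–H (12): skip — G and H already connected.
G–I (15): skip — G and I already connected.
B–J (17): skip — B and J already connected.
E–I (17): skip — E and I already connected.
F–J (17): add — endpoints in different components.
Edges rejected before the tree was complete: 5.

5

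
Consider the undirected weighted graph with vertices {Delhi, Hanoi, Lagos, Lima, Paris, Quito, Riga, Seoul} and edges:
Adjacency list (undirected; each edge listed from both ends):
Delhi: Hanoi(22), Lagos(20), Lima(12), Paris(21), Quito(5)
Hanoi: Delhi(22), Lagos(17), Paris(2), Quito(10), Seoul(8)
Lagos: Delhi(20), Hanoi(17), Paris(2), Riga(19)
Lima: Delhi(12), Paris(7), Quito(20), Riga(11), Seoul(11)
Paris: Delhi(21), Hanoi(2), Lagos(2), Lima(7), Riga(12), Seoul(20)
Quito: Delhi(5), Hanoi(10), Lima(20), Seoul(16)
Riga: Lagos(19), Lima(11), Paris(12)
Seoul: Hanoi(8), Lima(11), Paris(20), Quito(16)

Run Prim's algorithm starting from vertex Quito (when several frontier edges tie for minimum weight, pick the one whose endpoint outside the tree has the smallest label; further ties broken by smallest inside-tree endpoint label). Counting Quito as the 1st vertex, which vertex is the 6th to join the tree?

Grow the tree from Quito using Prim:
Step 1: cheapest edge leaving the tree is Delhi Quito (5); add Delhi.
Step 2: cheapest edge leaving the tree is Hanoi Quito (10); add Hanoi.
Step 3: cheapest edge leaving the tree is Hanoi Paris (2); add Paris.
Step 4: cheapest edge leaving the tree is Lagos Paris (2); add Lagos.
Step 5: cheapest edge leaving the tree is Lima Paris (7); add Lima.
Step 6: cheapest edge leaving the tree is Hanoi Seoul (8); add Seoul.
Step 7: cheapest edge leaving the tree is Lima Riga (11); add Riga.
Vertex order: Quito, Delhi, Hanoi, Paris, Lagos, Lima, Seoul, Riga. The 6th vertex is Lima.

Lima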